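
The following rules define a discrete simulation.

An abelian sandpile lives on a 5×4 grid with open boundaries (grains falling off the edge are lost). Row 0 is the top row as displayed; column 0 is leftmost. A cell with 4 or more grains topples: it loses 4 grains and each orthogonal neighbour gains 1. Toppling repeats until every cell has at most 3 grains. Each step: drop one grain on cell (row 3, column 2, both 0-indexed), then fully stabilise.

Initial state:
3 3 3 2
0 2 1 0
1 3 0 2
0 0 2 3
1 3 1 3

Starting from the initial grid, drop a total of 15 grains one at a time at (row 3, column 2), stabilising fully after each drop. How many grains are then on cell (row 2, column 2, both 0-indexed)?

step 0: 3 3 3 2
0 2 1 0
1 3 0 2
0 0 2 3
1 3 1 3
step 1: 3 3 3 2
0 2 1 0
1 3 0 2
0 0 3 3
1 3 1 3
step 2: 3 3 3 2
0 2 1 0
1 3 1 3
0 1 1 1
1 3 3 0
step 3: 3 3 3 2
0 2 1 0
1 3 1 3
0 1 2 1
1 3 3 0
step 4: 3 3 3 2
0 2 1 0
1 3 1 3
0 1 3 1
1 3 3 0
step 5: 3 3 3 2
0 2 1 0
1 3 2 3
0 3 1 2
2 0 1 1
step 6: 3 3 3 2
0 2 1 0
1 3 2 3
0 3 2 2
2 0 1 1
step 7: 3 3 3 2
0 2 1 0
1 3 2 3
0 3 3 2
2 0 1 1
step 8: 3 3 3 2
0 3 2 1
2 1 1 1
1 1 3 0
2 1 2 2
step 9: 3 3 3 2
0 3 2 1
2 1 2 1
1 2 0 1
2 1 3 2
step 10: 3 3 3 2
0 3 2 1
2 1 2 1
1 2 1 1
2 1 3 2
step 11: 3 3 3 2
0 3 2 1
2 1 2 1
1 2 2 1
2 1 3 2
step 12: 3 3 3 2
0 3 2 1
2 1 2 1
1 2 3 1
2 1 3 2
step 13: 3 3 3 2
0 3 2 1
2 1 3 1
1 3 1 2
2 2 0 3
step 14: 3 3 3 2
0 3 2 1
2 1 3 1
1 3 2 2
2 2 0 3
step 15: 3 3 3 2
0 3 2 1
2 1 3 1
1 3 3 2
2 2 0 3

3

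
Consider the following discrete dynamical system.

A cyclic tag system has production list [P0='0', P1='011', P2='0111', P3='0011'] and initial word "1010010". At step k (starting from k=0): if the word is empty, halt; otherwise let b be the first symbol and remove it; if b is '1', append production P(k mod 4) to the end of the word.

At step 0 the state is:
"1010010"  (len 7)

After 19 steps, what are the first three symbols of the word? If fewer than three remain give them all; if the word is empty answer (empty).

t=0: "1010010"  (len 7)
t=1: "0100100"  (len 7)
t=2: "100100"  (len 6)
t=3: "001000111"  (len 9)
t=4: "01000111"  (len 8)
t=5: "1000111"  (len 7)
t=6: "000111011"  (len 9)
t=7: "00111011"  (len 8)
t=8: "0111011"  (len 7)
t=9: "111011"  (len 6)
t=10: "11011011"  (len 8)
t=11: "10110110111"  (len 11)
t=12: "01101101110011"  (len 14)
t=13: "1101101110011"  (len 13)
t=14: "101101110011011"  (len 15)
t=15: "011011100110110111"  (len 18)
t=16: "11011100110110111"  (len 17)
t=17: "10111001101101110"  (len 17)
t=18: "0111001101101110011"  (len 19)
t=19: "111001101101110011"  (len 18)

111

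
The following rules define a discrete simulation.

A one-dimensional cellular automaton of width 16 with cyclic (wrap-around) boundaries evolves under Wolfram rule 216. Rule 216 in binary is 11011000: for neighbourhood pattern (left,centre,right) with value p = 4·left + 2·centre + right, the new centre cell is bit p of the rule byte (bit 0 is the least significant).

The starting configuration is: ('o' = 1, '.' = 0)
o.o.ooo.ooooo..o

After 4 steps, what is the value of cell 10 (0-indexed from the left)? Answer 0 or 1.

1

0) o.o.ooo.ooooo..o
1) o...ooo.oooooo.o
2) oo..ooo.oooooo.o
3) ooo.ooo.oooooo.o
4) ooo.ooo.oooooo.o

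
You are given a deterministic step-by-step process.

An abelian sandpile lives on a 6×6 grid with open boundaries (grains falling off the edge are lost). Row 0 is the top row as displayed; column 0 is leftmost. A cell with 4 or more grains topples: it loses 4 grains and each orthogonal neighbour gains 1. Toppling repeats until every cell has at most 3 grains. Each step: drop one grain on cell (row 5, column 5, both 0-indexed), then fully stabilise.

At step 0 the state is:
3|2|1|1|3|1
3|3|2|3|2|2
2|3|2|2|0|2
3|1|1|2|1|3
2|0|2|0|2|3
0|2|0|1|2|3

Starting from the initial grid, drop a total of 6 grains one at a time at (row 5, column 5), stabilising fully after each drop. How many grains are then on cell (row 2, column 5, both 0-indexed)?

0) 3|2|1|1|3|1
3|3|2|3|2|2
2|3|2|2|0|2
3|1|1|2|1|3
2|0|2|0|2|3
0|2|0|1|2|3
1) 3|2|1|1|3|1
3|3|2|3|2|2
2|3|2|2|0|3
3|1|1|2|2|0
2|0|2|0|3|1
0|2|0|1|3|1
2) 3|2|1|1|3|1
3|3|2|3|2|2
2|3|2|2|0|3
3|1|1|2|2|0
2|0|2|0|3|1
0|2|0|1|3|2
3) 3|2|1|1|3|1
3|3|2|3|2|2
2|3|2|2|0|3
3|1|1|2|2|0
2|0|2|0|3|1
0|2|0|1|3|3
4) 3|2|1|1|3|1
3|3|2|3|2|2
2|3|2|2|0|3
3|1|1|2|3|0
2|0|2|1|0|3
0|2|0|2|1|1
5) 3|2|1|1|3|1
3|3|2|3|2|2
2|3|2|2|0|3
3|1|1|2|3|0
2|0|2|1|0|3
0|2|0|2|1|2
6) 3|2|1|1|3|1
3|3|2|3|2|2
2|3|2|2|0|3
3|1|1|2|3|0
2|0|2|1|0|3
0|2|0|2|1|3

3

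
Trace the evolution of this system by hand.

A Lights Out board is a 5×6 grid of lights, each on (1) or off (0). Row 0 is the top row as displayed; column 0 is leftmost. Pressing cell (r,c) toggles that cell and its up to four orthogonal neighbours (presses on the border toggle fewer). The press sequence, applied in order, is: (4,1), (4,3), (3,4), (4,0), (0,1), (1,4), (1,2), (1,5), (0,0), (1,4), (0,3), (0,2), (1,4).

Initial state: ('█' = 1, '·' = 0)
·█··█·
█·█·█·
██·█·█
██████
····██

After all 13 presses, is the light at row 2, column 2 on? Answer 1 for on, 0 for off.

0) ·█··█·
█·█·█·
██·█·█
██████
····██
1) ·█··█·
█·█·█·
██·█·█
█·████
███·██
2) ·█··█·
█·█·█·
██·█·█
█·█·██
██·█·█
3) ·█··█·
█·█·█·
██·███
█·██··
██·███
4) ·█··█·
█·█·█·
██·███
··██··
···███
5) █·█·█·
███·█·
██·███
··██··
···███
6) █·█···
████·█
██·█·█
··██··
···███
7) █·····
█····█
████·█
··██··
···███
8) █····█
█···█·
████··
··██··
···███
9) ·█···█
····█·
████··
··██··
···███
10) ·█··██
···█·█
█████·
··██··
···███
11) ·███·█
·····█
█████·
··██··
···███
12) ·····█
··█··█
█████·
··██··
···███
13) ····██
··███·
████··
··██··
···███

1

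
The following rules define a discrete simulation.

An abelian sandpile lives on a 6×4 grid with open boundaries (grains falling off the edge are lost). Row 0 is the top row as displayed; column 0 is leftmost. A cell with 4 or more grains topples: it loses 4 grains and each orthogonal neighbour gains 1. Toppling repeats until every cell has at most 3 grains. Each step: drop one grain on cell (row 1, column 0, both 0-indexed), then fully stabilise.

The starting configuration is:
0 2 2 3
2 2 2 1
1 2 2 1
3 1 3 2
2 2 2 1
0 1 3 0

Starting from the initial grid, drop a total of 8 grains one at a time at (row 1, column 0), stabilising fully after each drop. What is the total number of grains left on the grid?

46

[0] 0 2 2 3
2 2 2 1
1 2 2 1
3 1 3 2
2 2 2 1
0 1 3 0
[1] 0 2 2 3
3 2 2 1
1 2 2 1
3 1 3 2
2 2 2 1
0 1 3 0
[2] 1 2 2 3
0 3 2 1
2 2 2 1
3 1 3 2
2 2 2 1
0 1 3 0
[3] 1 2 2 3
1 3 2 1
2 2 2 1
3 1 3 2
2 2 2 1
0 1 3 0
[4] 1 2 2 3
2 3 2 1
2 2 2 1
3 1 3 2
2 2 2 1
0 1 3 0
[5] 1 2 2 3
3 3 2 1
2 2 2 1
3 1 3 2
2 2 2 1
0 1 3 0
[6] 2 3 2 3
1 0 3 1
3 3 2 1
3 1 3 2
2 2 2 1
0 1 3 0
[7] 2 3 2 3
2 0 3 1
3 3 2 1
3 1 3 2
2 2 2 1
0 1 3 0
[8] 2 3 2 3
3 0 3 1
3 3 2 1
3 1 3 2
2 2 2 1
0 1 3 0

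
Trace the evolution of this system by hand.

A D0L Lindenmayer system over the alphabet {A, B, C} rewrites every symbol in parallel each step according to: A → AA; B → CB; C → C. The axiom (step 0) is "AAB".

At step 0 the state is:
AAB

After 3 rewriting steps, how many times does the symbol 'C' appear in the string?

3

0) AAB
1) AAAACB
2) AAAAAAAACCB
3) AAAAAAAAAAAAAAAACCCB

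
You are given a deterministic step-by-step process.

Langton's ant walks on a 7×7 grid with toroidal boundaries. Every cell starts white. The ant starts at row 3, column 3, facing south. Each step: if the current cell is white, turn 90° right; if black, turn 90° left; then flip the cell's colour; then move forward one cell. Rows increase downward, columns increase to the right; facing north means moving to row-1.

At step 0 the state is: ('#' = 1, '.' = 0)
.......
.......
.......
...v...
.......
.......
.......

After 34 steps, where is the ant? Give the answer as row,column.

[0] .......
.......
.......
...v...
.......
.......
.......
[1] .......
.......
.......
..<#...
.......
.......
.......
[2] .......
.......
..^....
..##...
.......
.......
.......
[3] .......
.......
..#>...
..##...
.......
.......
.......
[4] .......
.......
..##...
..#v...
.......
.......
.......
[5] .......
.......
..##...
..#.>..
.......
.......
.......
[6] .......
.......
..##...
..#.#..
....v..
.......
.......
[7] .......
.......
..##...
..#.#..
...<#..
.......
.......
[8] .......
.......
..##...
..#^#..
...##..
.......
.......
[9] .......
.......
..##...
..##>..
...##..
.......
.......
[10] .......
.......
..##^..
..##...
...##..
.......
.......
[11] .......
.......
..###>.
..##...
...##..
.......
.......
[12] .......
.......
..####.
..##.v.
...##..
.......
.......
[13] .......
.......
..####.
..##<#.
...##..
.......
.......
[14] .......
.......
..##^#.
..####.
...##..
.......
.......
[15] .......
.......
..#<.#.
..####.
...##..
.......
.......
[16] .......
.......
..#..#.
..#v##.
...##..
.......
.......
[17] .......
.......
..#..#.
..#.>#.
...##..
.......
.......
[18] .......
.......
..#.^#.
..#..#.
...##..
.......
.......
[19] .......
.......
..#.#>.
..#..#.
...##..
.......
.......
[20] .......
.....^.
..#.#..
..#..#.
...##..
.......
.......
[21] .......
.....#>
..#.#..
..#..#.
...##..
.......
.......
[22] .......
.....##
..#.#.v
..#..#.
...##..
.......
.......
[23] .......
.....##
..#.#<#
..#..#.
...##..
.......
.......
[24] .......
.....^#
..#.###
..#..#.
...##..
.......
.......
[25] .......
....<.#
..#.###
..#..#.
...##..
.......
.......
[26] ....^..
....#.#
..#.###
..#..#.
...##..
.......
.......
[27] ....#>.
....#.#
..#.###
..#..#.
...##..
.......
.......
[28] ....##.
....#v#
..#.###
..#..#.
...##..
.......
.......
[29] ....##.
....<##
..#.###
..#..#.
...##..
.......
.......
[30] ....##.
.....##
..#.v##
..#..#.
...##..
.......
.......
[31] ....##.
.....##
..#..>#
..#..#.
...##..
.......
.......
[32] ....##.
.....^#
..#...#
..#..#.
...##..
.......
.......
[33] ....##.
....<.#
..#...#
..#..#.
...##..
.......
.......
[34] ....^#.
....#.#
..#...#
..#..#.
...##..
.......
.......

0,4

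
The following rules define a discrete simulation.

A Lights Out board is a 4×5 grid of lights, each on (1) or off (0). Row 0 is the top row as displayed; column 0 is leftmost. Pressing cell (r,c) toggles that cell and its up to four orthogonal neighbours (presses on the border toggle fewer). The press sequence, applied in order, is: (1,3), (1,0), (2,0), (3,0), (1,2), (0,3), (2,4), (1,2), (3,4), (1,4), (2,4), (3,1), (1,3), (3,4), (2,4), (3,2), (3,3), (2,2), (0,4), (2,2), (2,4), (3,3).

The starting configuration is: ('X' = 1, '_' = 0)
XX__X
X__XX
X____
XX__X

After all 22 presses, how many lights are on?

step 0: XX__X
X__XX
X____
XX__X
step 1: XX_XX
X_X__
X__X_
XX__X
step 2: _X_XX
_XX__
___X_
XX__X
step 3: _X_XX
XXX__
XX_X_
_X__X
step 4: _X_XX
XXX__
_X_X_
X___X
step 5: _XXXX
X__X_
_XXX_
X___X
step 6: _X___
X____
_XXX_
X___X
step 7: _X___
X___X
_XX_X
X____
step 8: _XX__
XXXXX
_X__X
X____
step 9: _XX__
XXXXX
_X___
X__XX
step 10: _XX_X
XXX__
_X__X
X__XX
step 11: _XX_X
XXX_X
_X_X_
X__X_
step 12: _XX_X
XXX_X
___X_
_XXX_
step 13: _XXXX
XX_X_
_____
_XXX_
step 14: _XXXX
XX_X_
____X
_XX_X
step 15: _XXXX
XX_XX
___X_
_XX__
step 16: _XXXX
XX_XX
__XX_
___X_
step 17: _XXXX
XX_XX
__X__
__X_X
step 18: _XXXX
XXXXX
_X_X_
____X
step 19: _XX__
XXXX_
_X_X_
____X
step 20: _XX__
XX_X_
__X__
__X_X
step 21: _XX__
XX_XX
__XXX
__X__
step 22: _XX__
XX_XX
__X_X
___XX

10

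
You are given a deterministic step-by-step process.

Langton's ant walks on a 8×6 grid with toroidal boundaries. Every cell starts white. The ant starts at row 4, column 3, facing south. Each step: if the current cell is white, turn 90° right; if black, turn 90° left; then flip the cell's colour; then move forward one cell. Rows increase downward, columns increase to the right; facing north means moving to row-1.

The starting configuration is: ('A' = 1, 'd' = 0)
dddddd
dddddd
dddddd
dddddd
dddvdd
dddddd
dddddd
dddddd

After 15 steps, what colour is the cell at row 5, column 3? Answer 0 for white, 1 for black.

1

k=0  dddddd
dddddd
dddddd
dddddd
dddvdd
dddddd
dddddd
dddddd
k=1  dddddd
dddddd
dddddd
dddddd
dd<Add
dddddd
dddddd
dddddd
k=2  dddddd
dddddd
dddddd
dd^ddd
ddAAdd
dddddd
dddddd
dddddd
k=3  dddddd
dddddd
dddddd
ddA>dd
ddAAdd
dddddd
dddddd
dddddd
k=4  dddddd
dddddd
dddddd
ddAAdd
ddAvdd
dddddd
dddddd
dddddd
k=5  dddddd
dddddd
dddddd
ddAAdd
ddAd>d
dddddd
dddddd
dddddd
k=6  dddddd
dddddd
dddddd
ddAAdd
ddAdAd
ddddvd
dddddd
dddddd
k=7  dddddd
dddddd
dddddd
ddAAdd
ddAdAd
ddd<Ad
dddddd
dddddd
k=8  dddddd
dddddd
dddddd
ddAAdd
ddA^Ad
dddAAd
dddddd
dddddd
k=9  dddddd
dddddd
dddddd
ddAAdd
ddAA>d
dddAAd
dddddd
dddddd
k=10  dddddd
dddddd
dddddd
ddAA^d
ddAAdd
dddAAd
dddddd
dddddd
k=11  dddddd
dddddd
dddddd
ddAAA>
ddAAdd
dddAAd
dddddd
dddddd
k=12  dddddd
dddddd
dddddd
ddAAAA
ddAAdv
dddAAd
dddddd
dddddd
k=13  dddddd
dddddd
dddddd
ddAAAA
ddAA<A
dddAAd
dddddd
dddddd
k=14  dddddd
dddddd
dddddd
ddAA^A
ddAAAA
dddAAd
dddddd
dddddd
k=15  dddddd
dddddd
dddddd
ddA<dA
ddAAAA
dddAAd
dddddd
dddddd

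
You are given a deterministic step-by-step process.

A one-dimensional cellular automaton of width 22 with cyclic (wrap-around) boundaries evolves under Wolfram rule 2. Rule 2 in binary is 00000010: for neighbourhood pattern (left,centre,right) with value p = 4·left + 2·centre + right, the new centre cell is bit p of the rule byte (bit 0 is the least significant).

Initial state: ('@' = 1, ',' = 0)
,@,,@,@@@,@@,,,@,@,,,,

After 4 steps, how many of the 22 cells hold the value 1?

3

gen 0: ,@,,@,@@@,@@,,,@,@,,,,
gen 1: @,,@,,,,,,,,,,@,,,,,,,
gen 2: ,,@,,,,,,,,,,@,,,,,,,@
gen 3: ,@,,,,,,,,,,@,,,,,,,@,
gen 4: @,,,,,,,,,,@,,,,,,,@,,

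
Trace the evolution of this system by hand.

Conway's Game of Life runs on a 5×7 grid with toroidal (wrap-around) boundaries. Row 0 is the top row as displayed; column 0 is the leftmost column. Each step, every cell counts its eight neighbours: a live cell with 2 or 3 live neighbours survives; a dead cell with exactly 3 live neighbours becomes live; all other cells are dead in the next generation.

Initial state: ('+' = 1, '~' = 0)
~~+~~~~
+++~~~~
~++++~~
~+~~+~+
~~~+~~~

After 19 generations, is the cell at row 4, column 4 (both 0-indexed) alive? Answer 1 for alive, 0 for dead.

1

k=0  ~~+~~~~
+++~~~~
~++++~~
~+~~+~+
~~~+~~~
k=1  ~~++~~~
+~~~~~~
~~~~++~
++~~++~
~~++~~~
k=2  ~+++~~~
~~~++~~
++~~++~
~++~~++
~~~~~~~
k=3  ~~+++~~
+~~~~+~
++~~~~~
~++~+++
+~~+~~~
k=4  ~++++~+
+~+++~+
~~+~+~~
~~+++++
+~~~~~+
k=5  ~~~~+~~
+~~~~~+
+~~~~~~
+++~+~+
~~~~~~~
k=6  ~~~~~~~
+~~~~~+
~~~~~+~
++~~~~+
++~+~+~
k=7  ~+~~~~~
~~~~~~+
~+~~~+~
~++~++~
~++~~~~
k=8  +++~~~~
+~~~~~~
+++~+++
+~~+++~
+~~+~~~
k=9  +~+~~~+
~~~+~+~
~~+~~~~
~~~~~~~
+~~+~~~
k=10  +++++~+
~+++~~+
~~~~~~~
~~~~~~~
++~~~~+
k=11  ~~~~+~~
~~~~+++
~~+~~~~
+~~~~~~
~~~+~++
k=12  ~~~+~~~
~~~+++~
~~~~~++
~~~~~~+
~~~~+++
k=13  ~~~+~~+
~~~+~++
~~~~~~+
+~~~+~~
~~~~+++
k=14  +~~+~~~
+~~~+++
+~~~+~+
+~~~+~~
+~~++~+
k=15  ~+~+~~~
~+~++~~
~+~++~~
~+~~+~~
++~++++
k=16  ~+~~~~+
++~~~~~
++~~~+~
~+~~~~+
~+~+~++
k=17  ~+~~~++
~~+~~~~
~~+~~~~
~+~~+~~
~+~~~++
k=18  ~++~~++
~++~~~~
~+++~~~
+++~~+~
~++~+~+
k=19  ~~~~~++
~~~~~~~
~~~+~~~
~~~~+++
~~~~+~~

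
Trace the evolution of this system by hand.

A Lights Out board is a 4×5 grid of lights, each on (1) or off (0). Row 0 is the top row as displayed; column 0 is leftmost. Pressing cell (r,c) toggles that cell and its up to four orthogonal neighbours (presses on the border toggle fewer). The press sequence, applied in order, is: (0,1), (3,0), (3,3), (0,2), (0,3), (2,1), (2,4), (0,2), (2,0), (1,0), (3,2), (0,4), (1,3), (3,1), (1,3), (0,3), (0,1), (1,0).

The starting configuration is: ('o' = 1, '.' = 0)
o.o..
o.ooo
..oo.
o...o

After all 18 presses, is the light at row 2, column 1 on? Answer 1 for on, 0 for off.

0) o.o..
o.ooo
..oo.
o...o
1) .o...
ooooo
..oo.
o...o
2) .o...
ooooo
o.oo.
.o..o
3) .o...
ooooo
o.o..
.ooo.
4) ..oo.
oo.oo
o.o..
.ooo.
5) ....o
oo..o
o.o..
.ooo.
6) ....o
o...o
.o...
..oo.
7) ....o
o....
.o.oo
..ooo
8) .oooo
o.o..
.o.oo
..ooo
9) .oooo
..o..
o..oo
o.ooo
10) ooooo
ooo..
...oo
o.ooo
11) ooooo
ooo..
..ooo
oo..o
12) ooo..
ooo.o
..ooo
oo..o
13) oooo.
oo.o.
..o.o
oo..o
14) oooo.
oo.o.
.oo.o
..o.o
15) ooo..
ooo.o
.oooo
..o.o
16) oo.oo
ooooo
.oooo
..o.o
17) ..ooo
o.ooo
.oooo
..o.o
18) o.ooo
.oooo
ooooo
..o.o

1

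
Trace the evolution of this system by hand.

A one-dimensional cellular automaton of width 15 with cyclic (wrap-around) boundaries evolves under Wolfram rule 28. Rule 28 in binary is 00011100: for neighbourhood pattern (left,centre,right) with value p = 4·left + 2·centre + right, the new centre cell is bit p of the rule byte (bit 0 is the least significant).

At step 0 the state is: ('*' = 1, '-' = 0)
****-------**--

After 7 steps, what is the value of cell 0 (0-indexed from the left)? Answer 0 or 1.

1

step 0: ****-------**--
step 1: *---*------*-*-
step 2: **--**-----*-*-
step 3: *-*-*-*----*-*-
step 4: *-*-*-**---*-*-
step 5: *-*-*-*-*--*-*-
step 6: *-*-*-*-**-*-*-
step 7: *-*-*-*-*--*-*-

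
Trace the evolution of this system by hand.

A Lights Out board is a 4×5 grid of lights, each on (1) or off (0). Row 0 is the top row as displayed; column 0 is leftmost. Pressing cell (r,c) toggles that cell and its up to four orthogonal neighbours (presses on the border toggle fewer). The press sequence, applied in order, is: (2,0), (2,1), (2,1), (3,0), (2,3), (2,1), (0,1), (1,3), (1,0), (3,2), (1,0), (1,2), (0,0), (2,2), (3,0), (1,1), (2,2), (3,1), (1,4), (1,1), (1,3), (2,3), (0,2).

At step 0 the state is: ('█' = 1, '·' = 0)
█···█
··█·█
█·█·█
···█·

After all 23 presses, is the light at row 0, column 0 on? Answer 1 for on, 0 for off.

t=0: █···█
··█·█
█·█·█
···█·
t=1: █···█
█·█·█
·██·█
█··█·
t=2: █···█
███·█
█···█
██·█·
t=3: █···█
█·█·█
·██·█
█··█·
t=4: █···█
█·█·█
███·█
·█·█·
t=5: █···█
█·███
██·█·
·█···
t=6: █···█
█████
··██·
·····
t=7: ·██·█
█·███
··██·
·····
t=8: ·████
█····
··█··
·····
t=9: █████
·█···
█·█··
·····
t=10: █████
·█···
█····
·███·
t=11: ·████
█····
·····
·███·
t=12: ·█·██
████·
··█··
·███·
t=13: █··██
·███·
··█··
·███·
t=14: █··██
·█·█·
·█·█·
·█·█·
t=15: █··██
·█·█·
██·█·
█··█·
t=16: ██·██
█·██·
█··█·
█··█·
t=17: ██·██
█··█·
███··
█·██·
t=18: ██·██
█··█·
█·█··
·█·█·
t=19: ██·█·
█···█
█·█·█
·█·█·
t=20: █··█·
·██·█
███·█
·█·█·
t=21: █····
·█·█·
█████
·█·█·
t=22: █····
·█···
██···
·█···
t=23: ████·
·██··
██···
·█···

1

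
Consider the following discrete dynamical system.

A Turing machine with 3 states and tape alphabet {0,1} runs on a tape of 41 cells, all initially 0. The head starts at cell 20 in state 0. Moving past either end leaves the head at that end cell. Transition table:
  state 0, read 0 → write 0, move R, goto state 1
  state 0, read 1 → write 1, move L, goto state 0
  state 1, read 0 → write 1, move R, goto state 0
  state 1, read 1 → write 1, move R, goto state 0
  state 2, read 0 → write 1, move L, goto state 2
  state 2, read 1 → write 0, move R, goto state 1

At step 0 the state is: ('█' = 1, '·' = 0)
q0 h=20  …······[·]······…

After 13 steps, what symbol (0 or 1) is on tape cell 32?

0

[0] q0 h=20  …······[·]······…
[1] q1 h=21  …······[·]······…
[2] q0 h=22  …·····█[·]······…
[3] q1 h=23  …····█·[·]······…
[4] q0 h=24  …···█·█[·]······…
[5] q1 h=25  …··█·█·[·]······…
[6] q0 h=26  …·█·█·█[·]······…
[7] q1 h=27  …█·█·█·[·]······…
[8] q0 h=28  …·█·█·█[·]······…
[9] q1 h=29  …█·█·█·[·]······…
[10] q0 h=30  …·█·█·█[·]······…
[11] q1 h=31  …█·█·█·[·]······…
[12] q0 h=32  …·█·█·█[·]······…
[13] q1 h=33  …█·█·█·[·]······…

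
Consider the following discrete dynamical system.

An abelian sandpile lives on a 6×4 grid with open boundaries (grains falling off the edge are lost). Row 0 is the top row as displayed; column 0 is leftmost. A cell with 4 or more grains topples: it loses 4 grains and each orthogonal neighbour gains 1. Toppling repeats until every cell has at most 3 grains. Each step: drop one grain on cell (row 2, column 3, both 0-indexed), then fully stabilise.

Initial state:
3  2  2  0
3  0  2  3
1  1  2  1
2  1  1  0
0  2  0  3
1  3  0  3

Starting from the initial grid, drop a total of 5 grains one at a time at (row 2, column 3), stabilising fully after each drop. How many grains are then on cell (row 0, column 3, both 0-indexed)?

k=0  3  2  2  0
3  0  2  3
1  1  2  1
2  1  1  0
0  2  0  3
1  3  0  3
k=1  3  2  2  0
3  0  2  3
1  1  2  2
2  1  1  0
0  2  0  3
1  3  0  3
k=2  3  2  2  0
3  0  2  3
1  1  2  3
2  1  1  0
0  2  0  3
1  3  0  3
k=3  3  2  2  1
3  0  3  0
1  1  3  1
2  1  1  1
0  2  0  3
1  3  0  3
k=4  3  2  2  1
3  0  3  0
1  1  3  2
2  1  1  1
0  2  0  3
1  3  0  3
k=5  3  2  2  1
3  0  3  0
1  1  3  3
2  1  1  1
0  2  0  3
1  3  0  3

1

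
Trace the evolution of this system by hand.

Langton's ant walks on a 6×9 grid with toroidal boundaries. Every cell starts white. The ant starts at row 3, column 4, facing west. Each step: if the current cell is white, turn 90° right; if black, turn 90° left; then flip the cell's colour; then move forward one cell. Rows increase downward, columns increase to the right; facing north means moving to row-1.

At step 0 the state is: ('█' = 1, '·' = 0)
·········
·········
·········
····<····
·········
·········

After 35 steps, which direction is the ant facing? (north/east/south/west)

north

t=0: ·········
·········
·········
····<····
·········
·········
t=1: ·········
·········
····^····
····█····
·········
·········
t=2: ·········
·········
····█>···
····█····
·········
·········
t=3: ·········
·········
····██···
····█v···
·········
·········
t=4: ·········
·········
····██···
····<█···
·········
·········
t=5: ·········
·········
····██···
·····█···
····v····
·········
t=6: ·········
·········
····██···
·····█···
···<█····
·········
t=7: ·········
·········
····██···
···^·█···
···██····
·········
t=8: ·········
·········
····██···
···█>█···
···██····
·········
t=9: ·········
·········
····██···
···███···
···█v····
·········
t=10: ·········
·········
····██···
···███···
···█·>···
·········
t=11: ·········
·········
····██···
···███···
···█·█···
·····v···
t=12: ·········
·········
····██···
···███···
···█·█···
····<█···
t=13: ·········
·········
····██···
···███···
···█^█···
····██···
t=14: ·········
·········
····██···
···███···
···██>···
····██···
t=15: ·········
·········
····██···
···██^···
···██····
····██···
t=16: ·········
·········
····██···
···█<····
···██····
····██···
t=17: ·········
·········
····██···
···█·····
···█v····
····██···
t=18: ·········
·········
····██···
···█·····
···█·>···
····██···
t=19: ·········
·········
····██···
···█·····
···█·█···
····█v···
t=20: ·········
·········
····██···
···█·····
···█·█···
····█·>··
t=21: ······v··
·········
····██···
···█·····
···█·█···
····█·█··
t=22: ·····<█··
·········
····██···
···█·····
···█·█···
····█·█··
t=23: ·····██··
·········
····██···
···█·····
···█·█···
····█^█··
t=24: ·····██··
·········
····██···
···█·····
···█·█···
····██>··
t=25: ·····██··
·········
····██···
···█·····
···█·█^··
····██···
t=26: ·····██··
·········
····██···
···█·····
···█·██>·
····██···
t=27: ·····██··
·········
····██···
···█·····
···█·███·
····██·v·
t=28: ·····██··
·········
····██···
···█·····
···█·███·
····██<█·
t=29: ·····██··
·········
····██···
···█·····
···█·█^█·
····████·
t=30: ·····██··
·········
····██···
···█·····
···█·<·█·
····████·
t=31: ·····██··
·········
····██···
···█·····
···█···█·
····█v██·
t=32: ·····██··
·········
····██···
···█·····
···█···█·
····█·>█·
t=33: ·····██··
·········
····██···
···█·····
···█··^█·
····█··█·
t=34: ·····██··
·········
····██···
···█·····
···█··█>·
····█··█·
t=35: ·····██··
·········
····██···
···█···^·
···█··█··
····█··█·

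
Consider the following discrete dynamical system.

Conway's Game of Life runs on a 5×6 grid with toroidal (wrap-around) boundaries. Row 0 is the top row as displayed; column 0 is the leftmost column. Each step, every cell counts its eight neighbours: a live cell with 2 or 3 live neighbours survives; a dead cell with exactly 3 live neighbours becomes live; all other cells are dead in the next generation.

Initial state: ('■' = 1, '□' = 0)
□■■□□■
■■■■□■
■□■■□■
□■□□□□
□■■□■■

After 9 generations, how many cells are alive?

4

0) □■■□□■
■■■■□■
■□■■□■
□■□□□□
□■■□■■
1) □□□□□□
□□□□□□
□□□■□■
□□□□□□
□□□■■■
2) □□□□■□
□□□□□□
□□□□□□
□□□■□■
□□□□■□
3) □□□□□□
□□□□□□
□□□□□□
□□□□■□
□□□■■■
4) □□□□■□
□□□□□□
□□□□□□
□□□■■■
□□□■■■
5) □□□■■■
□□□□□□
□□□□■□
□□□■□■
□□□□□□
6) □□□□■□
□□□■□■
□□□□■□
□□□□■□
□□□■□■
7) □□□■□■
□□□■□■
□□□■■■
□□□■■■
□□□■□■
8) ■□■■□■
■□■■□■
■□■□□□
■□■□□□
■□■■□■
9) □□□□□□
□□□□□□
■□■□□□
■□■□□□
□□□□□□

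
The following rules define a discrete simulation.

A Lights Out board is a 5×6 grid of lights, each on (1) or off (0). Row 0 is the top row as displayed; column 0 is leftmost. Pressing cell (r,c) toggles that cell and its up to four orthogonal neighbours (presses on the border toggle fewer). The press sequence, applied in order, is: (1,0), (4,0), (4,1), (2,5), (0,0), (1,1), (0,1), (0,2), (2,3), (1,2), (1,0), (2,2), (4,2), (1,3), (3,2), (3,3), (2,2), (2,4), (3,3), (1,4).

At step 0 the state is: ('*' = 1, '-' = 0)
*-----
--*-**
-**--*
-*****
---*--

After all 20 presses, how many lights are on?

0) *-----
--*-**
-**--*
-*****
---*--
1) ------
***-**
***--*
-*****
---*--
2) ------
***-**
***--*
******
**-*--
3) ------
***-**
***--*
*-****
--**--
4) ------
***-*-
***-*-
*-***-
--**--
5) **----
-**-*-
***-*-
*-***-
--**--
6) *-----
*---*-
*-*-*-
*-***-
--**--
7) -**---
**--*-
*-*-*-
*-***-
--**--
8) ---*--
***-*-
*-*-*-
*-***-
--**--
9) ---*--
*****-
*--*--
*-*-*-
--**--
10) --**--
*---*-
*-**--
*-*-*-
--**--
11) *-**--
-*--*-
--**--
*-*-*-
--**--
12) *-**--
-**-*-
-*----
*---*-
--**--
13) *-**--
-**-*-
-*----
*-*-*-
-*----
14) *-*---
-*-*--
-*-*--
*-*-*-
-*----
15) *-*---
-*-*--
-***--
**-**-
-**---
16) *-*---
-*-*--
-**---
***---
-***--
17) *-*---
-***--
---*--
**----
-***--
18) *-*---
-****-
----**
**--*-
-***--
19) *-*---
-****-
---***
****--
-**---
20) *-*-*-
-**--*
---*-*
****--
-**---

14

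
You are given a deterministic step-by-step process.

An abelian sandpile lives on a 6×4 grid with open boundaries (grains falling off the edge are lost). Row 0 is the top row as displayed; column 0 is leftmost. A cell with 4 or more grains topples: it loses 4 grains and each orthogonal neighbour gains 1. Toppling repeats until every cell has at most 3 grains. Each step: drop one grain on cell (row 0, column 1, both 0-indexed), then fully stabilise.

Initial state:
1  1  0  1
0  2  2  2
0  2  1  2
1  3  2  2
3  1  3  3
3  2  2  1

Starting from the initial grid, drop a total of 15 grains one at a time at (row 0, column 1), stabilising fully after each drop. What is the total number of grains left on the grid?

step 0: 1  1  0  1
0  2  2  2
0  2  1  2
1  3  2  2
3  1  3  3
3  2  2  1
step 1: 1  2  0  1
0  2  2  2
0  2  1  2
1  3  2  2
3  1  3  3
3  2  2  1
step 2: 1  3  0  1
0  2  2  2
0  2  1  2
1  3  2  2
3  1  3  3
3  2  2  1
step 3: 2  0  1  1
0  3  2  2
0  2  1  2
1  3  2  2
3  1  3  3
3  2  2  1
step 4: 2  1  1  1
0  3  2  2
0  2  1  2
1  3  2  2
3  1  3  3
3  2  2  1
step 5: 2  2  1  1
0  3  2  2
0  2  1  2
1  3  2  2
3  1  3  3
3  2  2  1
step 6: 2  3  1  1
0  3  2  2
0  2  1  2
1  3  2  2
3  1  3  3
3  2  2  1
step 7: 3  1  2  1
1  0  3  2
0  3  1  2
1  3  2  2
3  1  3  3
3  2  2  1
step 8: 3  2  2  1
1  0  3  2
0  3  1  2
1  3  2  2
3  1  3  3
3  2  2  1
step 9: 3  3  2  1
1  0  3  2
0  3  1  2
1  3  2  2
3  1  3  3
3  2  2  1
step 10: 0  1  3  1
2  1  3  2
0  3  1  2
1  3  2  2
3  1  3  3
3  2  2  1
step 11: 0  2  3  1
2  1  3  2
0  3  1  2
1  3  2  2
3  1  3  3
3  2  2  1
step 12: 0  3  3  1
2  1  3  2
0  3  1  2
1  3  2  2
3  1  3  3
3  2  2  1
step 13: 1  1  1  2
2  3  0  3
0  3  2  2
1  3  2  2
3  1  3  3
3  2  2  1
step 14: 1  2  1  2
2  3  0  3
0  3  2  2
1  3  2  2
3  1  3  3
3  2  2  1
step 15: 1  3  1  2
2  3  0  3
0  3  2  2
1  3  2  2
3  1  3  3
3  2  2  1

48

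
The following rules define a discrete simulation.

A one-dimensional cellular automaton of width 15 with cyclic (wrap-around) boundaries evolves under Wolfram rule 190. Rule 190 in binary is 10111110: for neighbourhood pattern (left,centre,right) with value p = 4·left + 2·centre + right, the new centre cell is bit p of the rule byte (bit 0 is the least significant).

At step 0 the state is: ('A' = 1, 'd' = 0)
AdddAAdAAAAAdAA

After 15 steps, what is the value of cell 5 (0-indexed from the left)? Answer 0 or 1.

1

step 0: AdddAAdAAAAAdAA
step 1: dAdAAdAAAAAdAAA
step 2: AAAAdAAAAAdAAAd
step 3: AAAdAAAAAdAAAdA
step 4: AAdAAAAAdAAAdAA
step 5: AdAAAAAdAAAdAAA
step 6: dAAAAAdAAAdAAAA
step 7: AAAAAdAAAdAAAAd
step 8: AAAAdAAAdAAAAdA
step 9: AAAdAAAdAAAAdAA
step 10: AAdAAAdAAAAdAAA
step 11: AdAAAdAAAAdAAAA
step 12: dAAAdAAAAdAAAAA
step 13: AAAdAAAAdAAAAAd
step 14: AAdAAAAdAAAAAdA
step 15: AdAAAAdAAAAAdAA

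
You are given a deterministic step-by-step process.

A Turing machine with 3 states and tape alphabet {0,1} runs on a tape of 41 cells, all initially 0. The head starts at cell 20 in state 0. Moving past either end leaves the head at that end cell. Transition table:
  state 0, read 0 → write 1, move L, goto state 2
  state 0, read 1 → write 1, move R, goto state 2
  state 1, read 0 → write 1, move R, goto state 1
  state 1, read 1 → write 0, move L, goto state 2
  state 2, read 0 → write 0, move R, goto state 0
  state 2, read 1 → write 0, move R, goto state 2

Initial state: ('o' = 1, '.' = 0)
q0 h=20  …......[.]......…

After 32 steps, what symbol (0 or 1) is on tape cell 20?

t=0: q0 h=20  …......[.]......…
t=1: q2 h=19  …......[.]o.....…
t=2: q0 h=20  …......[o]......…
t=3: q2 h=21  ….....o[.]......…
t=4: q0 h=22  …....o.[.]......…
t=5: q2 h=21  ….....o[.]o.....…
t=6: q0 h=22  …....o.[o]......…
t=7: q2 h=23  …...o.o[.]......…
t=8: q0 h=24  …..o.o.[.]......…
t=9: q2 h=23  …...o.o[.]o.....…
t=10: q0 h=24  …..o.o.[o]......…
t=11: q2 h=25  ….o.o.o[.]......…
t=12: q0 h=26  …o.o.o.[.]......…
t=13: q2 h=25  ….o.o.o[.]o.....…
t=14: q0 h=26  …o.o.o.[o]......…
t=15: q2 h=27  ….o.o.o[.]......…
t=16: q0 h=28  …o.o.o.[.]......…
t=17: q2 h=27  ….o.o.o[.]o.....…
t=18: q0 h=28  …o.o.o.[o]......…
t=19: q2 h=29  ….o.o.o[.]......…
t=20: q0 h=30  …o.o.o.[.]......…
t=21: q2 h=29  ….o.o.o[.]o.....…
t=22: q0 h=30  …o.o.o.[o]......…
t=23: q2 h=31  ….o.o.o[.]......…
t=24: q0 h=32  …o.o.o.[.]......…
t=25: q2 h=31  ….o.o.o[.]o.....…
t=26: q0 h=32  …o.o.o.[o]......…
t=27: q2 h=33  ….o.o.o[.]......…
t=28: q0 h=34  …o.o.o.[.]......|
t=29: q2 h=33  ….o.o.o[.]o.....…
t=30: q0 h=34  …o.o.o.[o]......|
t=31: q2 h=35  ….o.o.o[.].....|
t=32: q0 h=36  …o.o.o.[.]....|

1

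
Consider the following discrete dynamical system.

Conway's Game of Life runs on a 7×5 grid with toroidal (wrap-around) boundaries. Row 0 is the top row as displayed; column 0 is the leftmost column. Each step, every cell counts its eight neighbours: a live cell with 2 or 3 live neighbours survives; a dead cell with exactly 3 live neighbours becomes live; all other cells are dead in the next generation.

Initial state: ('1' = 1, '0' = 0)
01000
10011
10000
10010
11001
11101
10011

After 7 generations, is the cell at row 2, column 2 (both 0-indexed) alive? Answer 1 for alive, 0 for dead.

gen 0: 01000
10011
10000
10010
11001
11101
10011
gen 1: 01100
11001
11010
00000
00000
00100
00010
gen 2: 01111
00011
01100
00000
00000
00000
01010
gen 3: 01000
00001
00110
00000
00000
00000
11011
gen 4: 01110
00110
00010
00000
00000
10001
11101
gen 5: 00000
01001
00110
00000
00000
00011
00000
gen 6: 00000
00110
00110
00000
00000
00000
00000
gen 7: 00000
00110
00110
00000
00000
00000
00000

1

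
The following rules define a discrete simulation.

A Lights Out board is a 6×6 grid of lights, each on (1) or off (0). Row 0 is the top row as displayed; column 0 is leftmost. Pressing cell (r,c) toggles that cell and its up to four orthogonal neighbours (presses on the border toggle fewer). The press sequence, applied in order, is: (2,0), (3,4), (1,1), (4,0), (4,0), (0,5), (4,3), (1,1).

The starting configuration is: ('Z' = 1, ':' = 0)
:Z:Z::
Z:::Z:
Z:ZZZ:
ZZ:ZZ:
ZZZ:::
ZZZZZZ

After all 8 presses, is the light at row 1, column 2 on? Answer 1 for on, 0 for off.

0

t=0: :Z:Z::
Z:::Z:
Z:ZZZ:
ZZ:ZZ:
ZZZ:::
ZZZZZZ
t=1: :Z:Z::
::::Z:
:ZZZZ:
:Z:ZZ:
ZZZ:::
ZZZZZZ
t=2: :Z:Z::
::::Z:
:ZZZ::
:Z:::Z
ZZZ:Z:
ZZZZZZ
t=3: :::Z::
ZZZ:Z:
::ZZ::
:Z:::Z
ZZZ:Z:
ZZZZZZ
t=4: :::Z::
ZZZ:Z:
::ZZ::
ZZ:::Z
::Z:Z:
:ZZZZZ
t=5: :::Z::
ZZZ:Z:
::ZZ::
:Z:::Z
ZZZ:Z:
ZZZZZZ
t=6: :::ZZZ
ZZZ:ZZ
::ZZ::
:Z:::Z
ZZZ:Z:
ZZZZZZ
t=7: :::ZZZ
ZZZ:ZZ
::ZZ::
:Z:Z:Z
ZZ:Z::
ZZZ:ZZ
t=8: :Z:ZZZ
::::ZZ
:ZZZ::
:Z:Z:Z
ZZ:Z::
ZZZ:ZZ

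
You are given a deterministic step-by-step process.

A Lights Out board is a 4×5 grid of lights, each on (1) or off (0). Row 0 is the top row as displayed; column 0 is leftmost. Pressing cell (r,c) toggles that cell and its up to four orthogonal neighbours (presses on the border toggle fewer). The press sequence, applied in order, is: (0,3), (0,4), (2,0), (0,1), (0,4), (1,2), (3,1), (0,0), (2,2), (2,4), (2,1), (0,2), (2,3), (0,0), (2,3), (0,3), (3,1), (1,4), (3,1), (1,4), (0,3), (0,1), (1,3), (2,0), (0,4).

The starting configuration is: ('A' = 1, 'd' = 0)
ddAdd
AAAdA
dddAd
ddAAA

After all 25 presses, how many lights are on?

t=0: ddAdd
AAAdA
dddAd
ddAAA
t=1: dddAA
AAAAA
dddAd
ddAAA
t=2: ddddd
AAAAd
dddAd
ddAAA
t=3: ddddd
dAAAd
AAdAd
AdAAA
t=4: AAAdd
ddAAd
AAdAd
AdAAA
t=5: AAAAA
ddAAA
AAdAd
AdAAA
t=6: AAdAA
dAddA
AAAAd
AdAAA
t=7: AAdAA
dAddA
AdAAd
dAdAA
t=8: dddAA
AAddA
AdAAd
dAdAA
t=9: dddAA
AAAdA
AAddd
dAAAA
t=10: dddAA
AAAdd
AAdAA
dAAAd
t=11: dddAA
AdAdd
ddAAA
ddAAd
t=12: dAAdA
Adddd
ddAAA
ddAAd
t=13: dAAdA
AddAd
ddddd
ddAdd
t=14: AdAdA
dddAd
ddddd
ddAdd
t=15: AdAdA
ddddd
ddAAA
ddAAd
t=16: AddAd
dddAd
ddAAA
ddAAd
t=17: AddAd
dddAd
dAAAA
AAdAd
t=18: AddAA
ddddA
dAAAd
AAdAd
t=19: AddAA
ddddA
ddAAd
ddAAd
t=20: AddAd
dddAd
ddAAA
ddAAd
t=21: AdAdA
ddddd
ddAAA
ddAAd
t=22: dAddA
dAddd
ddAAA
ddAAd
t=23: dAdAA
dAAAA
ddAdA
ddAAd
t=24: dAdAA
AAAAA
AAAdA
AdAAd
t=25: dAddd
AAAAd
AAAdA
AdAAd

12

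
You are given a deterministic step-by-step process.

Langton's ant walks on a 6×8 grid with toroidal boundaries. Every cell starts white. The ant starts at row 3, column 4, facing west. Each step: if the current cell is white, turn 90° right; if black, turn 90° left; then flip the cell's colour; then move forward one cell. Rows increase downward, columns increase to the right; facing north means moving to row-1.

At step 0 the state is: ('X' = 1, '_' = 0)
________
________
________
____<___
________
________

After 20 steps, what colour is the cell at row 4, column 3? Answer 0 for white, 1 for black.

t=0: ________
________
________
____<___
________
________
t=1: ________
________
____^___
____X___
________
________
t=2: ________
________
____X>__
____X___
________
________
t=3: ________
________
____XX__
____Xv__
________
________
t=4: ________
________
____XX__
____<X__
________
________
t=5: ________
________
____XX__
_____X__
____v___
________
t=6: ________
________
____XX__
_____X__
___<X___
________
t=7: ________
________
____XX__
___^_X__
___XX___
________
t=8: ________
________
____XX__
___X>X__
___XX___
________
t=9: ________
________
____XX__
___XXX__
___Xv___
________
t=10: ________
________
____XX__
___XXX__
___X_>__
________
t=11: ________
________
____XX__
___XXX__
___X_X__
_____v__
t=12: ________
________
____XX__
___XXX__
___X_X__
____<X__
t=13: ________
________
____XX__
___XXX__
___X^X__
____XX__
t=14: ________
________
____XX__
___XXX__
___XX>__
____XX__
t=15: ________
________
____XX__
___XX^__
___XX___
____XX__
t=16: ________
________
____XX__
___X<___
___XX___
____XX__
t=17: ________
________
____XX__
___X____
___Xv___
____XX__
t=18: ________
________
____XX__
___X____
___X_>__
____XX__
t=19: ________
________
____XX__
___X____
___X_X__
____Xv__
t=20: ________
________
____XX__
___X____
___X_X__
____X_>_

1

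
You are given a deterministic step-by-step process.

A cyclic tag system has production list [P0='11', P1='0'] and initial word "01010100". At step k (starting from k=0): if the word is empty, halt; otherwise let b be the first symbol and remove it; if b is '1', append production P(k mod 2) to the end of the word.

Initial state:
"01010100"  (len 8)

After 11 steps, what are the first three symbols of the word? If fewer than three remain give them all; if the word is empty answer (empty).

k=0  "01010100"  (len 8)
k=1  "1010100"  (len 7)
k=2  "0101000"  (len 7)
k=3  "101000"  (len 6)
k=4  "010000"  (len 6)
k=5  "10000"  (len 5)
k=6  "00000"  (len 5)
k=7  "0000"  (len 4)
k=8  "000"  (len 3)
k=9  "00"  (len 2)
k=10  "0"  (len 1)
k=11  (halted — word empty)

(empty)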